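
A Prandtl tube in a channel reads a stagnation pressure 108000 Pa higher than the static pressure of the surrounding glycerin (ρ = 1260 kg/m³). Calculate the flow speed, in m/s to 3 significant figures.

Bernoulli between the free stream and the stagnation point: ½ρv² = P_stag − P_static.
v = √(2ΔP/ρ) = √(2·108000/1260) = 13.1 m/s.

13.1 m/s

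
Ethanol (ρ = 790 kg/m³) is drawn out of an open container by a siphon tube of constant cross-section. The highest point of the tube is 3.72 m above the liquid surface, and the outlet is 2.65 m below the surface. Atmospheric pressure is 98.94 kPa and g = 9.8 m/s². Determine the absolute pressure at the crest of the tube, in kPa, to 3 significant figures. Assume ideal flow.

P_top ≈ 49.6 kPa

From the surface to the outlet (both open to atmosphere, surface at rest): v = √(2g·h_out) = √(2·9.8·2.65) = 7.21 m/s.
The bore is uniform, so the speed at the crest is the same v. Bernoulli surface→crest: P_atm = P_top + ½ρv² + ρg·h_top.
P_top = 98940 − ½·790·7.21² − 790·9.8·3.72 = 49600 Pa.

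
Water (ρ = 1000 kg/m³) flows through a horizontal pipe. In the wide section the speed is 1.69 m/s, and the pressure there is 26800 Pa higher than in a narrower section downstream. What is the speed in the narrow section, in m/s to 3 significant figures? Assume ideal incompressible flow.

v₂ = 7.51 m/s

Along the level pipe P + ½ρv² is conserved, hence v₂² = v₁² + 2(P₁ − P₂)/ρ.
v₂ = √(1.69² + 2·26800/1000) = √(2.86 + 53.6) = 7.51 m/s.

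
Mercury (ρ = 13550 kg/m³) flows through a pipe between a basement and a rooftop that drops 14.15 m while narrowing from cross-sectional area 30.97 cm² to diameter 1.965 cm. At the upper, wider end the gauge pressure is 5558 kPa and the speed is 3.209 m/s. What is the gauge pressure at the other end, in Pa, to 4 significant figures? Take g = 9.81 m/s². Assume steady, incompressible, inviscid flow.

By continuity, v₂ = v₁·A₁/A₂ = 3.209·(30.97/3.033) = 32.77 m/s.
Applying Bernoulli between the two ends and solving for P₂: P₂ = P₁ + ½ρ(v₁² − v₂²) − ρgΔh.
P₂ = 5558000 + ½·13550·(3.209² − 32.77²) − 13550·9.81·(−14.15) = 5558000 + (-7206000) − (-1881000) = 232500 Pa.

P₂ ≈ 232500 Pa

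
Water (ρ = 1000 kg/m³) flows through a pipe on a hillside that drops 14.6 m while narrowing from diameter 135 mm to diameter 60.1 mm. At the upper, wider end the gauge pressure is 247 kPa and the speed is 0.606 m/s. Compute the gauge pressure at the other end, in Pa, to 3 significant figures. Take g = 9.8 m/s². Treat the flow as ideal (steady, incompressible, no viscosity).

P₂ ≈ 386000 Pa

By continuity, v₂ = v₁·A₁/A₂ = 0.606·(143/28.4) = 3.06 m/s.
Energy conservation along the streamline gives P₂ = P₁ − ½ρ(v₂² − v₁²) − ρg(h₂ − h₁).
P₂ = 247000 + ½·1000·(0.606² − 3.06²) − 1000·9.8·(−14.6) = 247000 + (-4490) − (-143000) = 386000 Pa.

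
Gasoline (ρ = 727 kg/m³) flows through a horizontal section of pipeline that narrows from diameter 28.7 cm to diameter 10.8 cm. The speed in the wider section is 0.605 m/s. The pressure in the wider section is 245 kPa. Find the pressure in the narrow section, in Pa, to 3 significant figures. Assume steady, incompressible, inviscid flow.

P₂ ≈ 238000 Pa

The volume flow rate is constant, so v₂ = (A₁/A₂)v₁ = (647/91.6)·0.605 = 4.27 m/s.
The pipe is horizontal, so Bernoulli reduces to P₁ + ½ρv₁² = P₂ + ½ρv₂².
P₂ = P₁ − ½ρ(v₂² − v₁²) = 245000 − ½·727·(4.27² − 0.605²) = 245000 − 6500 = 238000 Pa.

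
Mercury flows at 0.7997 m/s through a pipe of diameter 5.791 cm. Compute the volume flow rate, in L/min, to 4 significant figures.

Q ≈ 126.4 L/min

Q = A·v = 0.002634 m² × 0.7997 m/s = 0.002106 m³/s.
Converting: 0.002106 m³/s × 60000 = 126.4 L/min.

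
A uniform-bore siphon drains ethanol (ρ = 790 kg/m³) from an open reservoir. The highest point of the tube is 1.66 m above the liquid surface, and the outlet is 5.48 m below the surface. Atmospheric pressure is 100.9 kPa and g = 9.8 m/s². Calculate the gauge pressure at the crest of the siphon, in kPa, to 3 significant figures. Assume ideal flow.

The outlet speed comes from Torricelli: v = √(2g·5.48) = 10.4 m/s.
With constant cross-section the crest speed equals v; applying Bernoulli from the surface up to the crest, P_top = P_atm − ½ρv² − ρg·h_top.
P_top = 100900 − ½·790·10.4² − 790·9.8·1.66 = 45600 Pa. So P_gauge = P_top − P_atm = -55300 Pa.

-55.3 kPa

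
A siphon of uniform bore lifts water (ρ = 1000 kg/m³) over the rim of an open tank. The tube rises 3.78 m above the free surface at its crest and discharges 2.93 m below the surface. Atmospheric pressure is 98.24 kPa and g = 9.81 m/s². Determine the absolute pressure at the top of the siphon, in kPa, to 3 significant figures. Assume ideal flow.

The outlet speed comes from Torricelli: v = √(2g·2.93) = 7.58 m/s.
With constant cross-section the crest speed equals v; applying Bernoulli from the surface up to the crest, P_top = P_atm − ½ρv² − ρg·h_top.
P_top = 98240 − ½·1000·7.58² − 1000·9.81·3.78 = 32400 Pa.

P_top ≈ 32.4 kPa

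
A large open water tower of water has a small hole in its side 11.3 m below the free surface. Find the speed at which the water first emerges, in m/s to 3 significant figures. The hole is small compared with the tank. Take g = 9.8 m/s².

14.9 m/s

With the surface at rest and both surface and jet at atmospheric pressure, Bernoulli gives ρg h = ½ρv², so v = √(2gh) = √(2·9.8·11.3) = 14.9 m/s.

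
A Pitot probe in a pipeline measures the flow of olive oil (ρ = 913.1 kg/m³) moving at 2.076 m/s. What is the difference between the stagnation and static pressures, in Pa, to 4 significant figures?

The dynamic pressure equals the rise in static pressure at the stagnation point: ΔP = ½ρv².
ΔP = ½·913.1·2.076² = 1968 Pa.

ΔP ≈ 1968 Pa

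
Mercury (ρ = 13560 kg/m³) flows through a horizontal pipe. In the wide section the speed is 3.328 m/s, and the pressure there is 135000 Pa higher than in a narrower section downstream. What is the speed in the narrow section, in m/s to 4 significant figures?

Horizontal Bernoulli: P₁ + ½ρv₁² = P₂ + ½ρv₂², so v₂² = v₁² + 2(P₁ − P₂)/ρ.
v₂ = √(3.328² + 2·135000/13560) = √(11.08 + 19.91) = 5.567 m/s.

v₂ ≈ 5.567 m/s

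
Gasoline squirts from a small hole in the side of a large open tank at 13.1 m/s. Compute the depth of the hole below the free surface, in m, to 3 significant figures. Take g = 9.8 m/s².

Torricelli: v = √(2gh), so h = v²/(2g).
h = 13.1²/(2·9.8) = 172/19.60 = 8.76 m.

h ≈ 8.76 m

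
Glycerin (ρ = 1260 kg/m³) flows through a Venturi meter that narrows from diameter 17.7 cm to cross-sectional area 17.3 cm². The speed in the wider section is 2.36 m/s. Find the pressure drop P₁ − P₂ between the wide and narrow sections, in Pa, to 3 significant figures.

The volume flow rate is constant, so v₂ = (A₁/A₂)v₁ = (246/17.3)·2.36 = 33.6 m/s.
The pipe is horizontal, so Bernoulli reduces to P₁ + ½ρv₁² = P₂ + ½ρv₂².
P₁ − P₂ = ½·1260·(33.6² − 2.36²) = ½·1260·1120 = 706000 Pa.

ΔP ≈ 706000 Pa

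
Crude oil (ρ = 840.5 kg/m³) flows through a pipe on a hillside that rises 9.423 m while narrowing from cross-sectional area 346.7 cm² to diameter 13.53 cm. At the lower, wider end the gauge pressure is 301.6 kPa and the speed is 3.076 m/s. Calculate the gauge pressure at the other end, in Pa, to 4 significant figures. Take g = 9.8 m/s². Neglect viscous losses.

Continuity gives A₁v₁ = A₂v₂, so v₂ = (346.7 cm²)/(143.8 cm²) × 3.076 m/s = 7.417 m/s.
Energy conservation along the streamline gives P₂ = P₁ − ½ρ(v₂² − v₁²) − ρg(h₂ − h₁).
P₂ = 301600 + ½·840.5·(3.076² − 7.417²) − 840.5·9.8·(+9.423) = 301600 + (-19150) − (77620) = 204800 Pa.

P₂ ≈ 204800 Pa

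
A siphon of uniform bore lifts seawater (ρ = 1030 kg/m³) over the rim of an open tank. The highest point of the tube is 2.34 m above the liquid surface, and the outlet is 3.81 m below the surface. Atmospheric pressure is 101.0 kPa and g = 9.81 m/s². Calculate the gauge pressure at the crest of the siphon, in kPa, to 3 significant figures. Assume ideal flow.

Bernoulli surface→outlet gives ½v² = g·h_out, so v = √(2·9.81·3.81) = 8.65 m/s.
The bore is uniform, so the speed at the crest is the same v. Bernoulli surface→crest: P_atm = P_top + ½ρv² + ρg·h_top.
P_top = 101000 − ½·1030·8.65² − 1030·9.81·2.34 = 38900 Pa. So P_gauge = P_top − P_atm = -62100 Pa.

P_gauge = -62.1 kPa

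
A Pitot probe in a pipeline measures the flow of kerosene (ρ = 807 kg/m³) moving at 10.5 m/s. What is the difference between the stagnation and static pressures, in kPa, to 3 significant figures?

Bernoulli between the free stream and the stagnation point: ½ρv² = P_stag − P_static.
ΔP = ½·807·10.5² = 44500 Pa.

ΔP = 44.5 kPa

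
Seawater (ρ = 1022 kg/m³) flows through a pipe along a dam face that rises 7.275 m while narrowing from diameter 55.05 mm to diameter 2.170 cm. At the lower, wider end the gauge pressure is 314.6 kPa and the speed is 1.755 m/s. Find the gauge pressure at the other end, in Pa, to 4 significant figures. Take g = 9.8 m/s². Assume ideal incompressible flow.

Mass conservation (A₁v₁ = A₂v₂) gives v₂ = 1.755 × 23.80/3.698 = 11.29 m/s.
Applying Bernoulli between the two ends and solving for P₂: P₂ = P₁ + ½ρ(v₁² − v₂²) − ρgΔh.
P₂ = 314600 + ½·1022·(1.755² − 11.29²) − 1022·9.8·(+7.275) = 314600 + (-63610) − (72860) = 178100 Pa.

P₂ ≈ 178100 Pa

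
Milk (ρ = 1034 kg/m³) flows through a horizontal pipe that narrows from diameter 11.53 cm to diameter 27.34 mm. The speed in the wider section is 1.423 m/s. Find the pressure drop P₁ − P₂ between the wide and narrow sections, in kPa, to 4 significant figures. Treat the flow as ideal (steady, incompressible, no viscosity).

By continuity, v₂ = v₁·A₁/A₂ = 1.423·(104.4/5.871) = 25.31 m/s.
With no height change, Bernoulli's equation is P₁ + ½ρv₁² = P₂ + ½ρv₂².
P₁ − P₂ = ½·1034·(25.31² − 1.423²) = ½·1034·638.5 = 330100 Pa.

ΔP ≈ 330.1 kPa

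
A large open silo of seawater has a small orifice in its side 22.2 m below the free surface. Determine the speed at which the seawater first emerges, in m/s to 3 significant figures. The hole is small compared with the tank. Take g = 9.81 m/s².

v ≈ 20.9 m/s

Bernoulli from surface to hole (P equal, v_surface ≈ 0): v = √(2gh) = √(2×9.81×22.2) = 20.9 m/s.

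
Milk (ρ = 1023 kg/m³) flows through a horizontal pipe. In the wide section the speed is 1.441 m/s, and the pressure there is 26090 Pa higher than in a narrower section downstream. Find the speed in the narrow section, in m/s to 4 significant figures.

With h₁ = h₂, rearranging Bernoulli gives v₂ = √(v₁² + 2ΔP/ρ).
v₂ = √(1.441² + 2·26090/1023) = √(2.076 + 51.01) = 7.286 m/s.

v₂ = 7.286 m/s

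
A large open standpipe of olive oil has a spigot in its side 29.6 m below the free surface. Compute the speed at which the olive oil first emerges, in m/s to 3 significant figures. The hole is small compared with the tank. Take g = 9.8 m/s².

v ≈ 24.1 m/s

With the surface at rest and both surface and jet at atmospheric pressure, Bernoulli gives ρg h = ½ρv², so v = √(2gh) = √(2·9.8·29.6) = 24.1 m/s.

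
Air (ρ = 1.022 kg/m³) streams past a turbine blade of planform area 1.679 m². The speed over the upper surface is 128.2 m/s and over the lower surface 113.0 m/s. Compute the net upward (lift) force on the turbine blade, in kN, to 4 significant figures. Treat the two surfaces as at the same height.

From P + ½ρv² = const at equal height, P_low − P_up = ½ρ(v_up² − v_low²).
ΔP = ½·1.022·(128.2² − 113.0²) = 1873 Pa.
Lift = ΔP · A = 1873 × 1.679 = 3146 N.

F = 3.146 kN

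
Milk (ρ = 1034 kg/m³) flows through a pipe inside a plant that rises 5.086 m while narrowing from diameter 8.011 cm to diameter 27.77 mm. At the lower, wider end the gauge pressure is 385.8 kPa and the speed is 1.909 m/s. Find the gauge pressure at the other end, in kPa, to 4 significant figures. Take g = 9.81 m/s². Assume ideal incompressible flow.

P₂ ≈ 205.6 kPa

Mass conservation (A₁v₁ = A₂v₂) gives v₂ = 1.909 × 50.40/6.057 = 15.89 m/s.
Bernoulli: P₁ + ½ρv₁² + ρg h₁ = P₂ + ½ρv₂² + ρg h₂, so P₂ = P₁ + ½ρ(v₁² − v₂²) − ρg(h₂ − h₁).
P₂ = 385800 + ½·1034·(1.909² − 15.89²) − 1034·9.81·(+5.086) = 385800 + (-128600) − (51590) = 205600 Pa.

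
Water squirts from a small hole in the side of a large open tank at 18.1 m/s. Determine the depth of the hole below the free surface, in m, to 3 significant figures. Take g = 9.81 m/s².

h = 16.7 m

Inverting v = √(2gh) gives h = v² / 2g.
h = 18.1²/(2·9.81) = 328/19.62 = 16.7 m.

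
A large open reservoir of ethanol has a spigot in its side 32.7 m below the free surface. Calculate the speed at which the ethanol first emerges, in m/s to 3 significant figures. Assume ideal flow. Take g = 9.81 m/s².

Bernoulli from surface to hole (P equal, v_surface ≈ 0): v = √(2gh) = √(2×9.81×32.7) = 25.3 m/s.

v = 25.3 m/s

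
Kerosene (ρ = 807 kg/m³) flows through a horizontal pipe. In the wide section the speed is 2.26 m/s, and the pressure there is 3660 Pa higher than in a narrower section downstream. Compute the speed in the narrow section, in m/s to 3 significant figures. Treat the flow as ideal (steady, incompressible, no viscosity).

With h₁ = h₂, rearranging Bernoulli gives v₂ = √(v₁² + 2ΔP/ρ).
v₂ = √(2.26² + 2·3660/807) = √(5.11 + 9.07) = 3.77 m/s.

v₂ = 3.77 m/s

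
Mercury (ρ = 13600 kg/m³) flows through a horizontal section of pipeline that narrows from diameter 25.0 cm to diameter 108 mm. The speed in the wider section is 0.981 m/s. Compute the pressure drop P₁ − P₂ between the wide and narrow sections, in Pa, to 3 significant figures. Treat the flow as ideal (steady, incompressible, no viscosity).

The volume flow rate is constant, so v₂ = (A₁/A₂)v₁ = (491/91.6)·0.981 = 5.26 m/s.
With no height change, Bernoulli's equation is P₁ + ½ρv₁² = P₂ + ½ρv₂².
P₁ − P₂ = ½·13600·(5.26² − 0.981²) = ½·13600·26.7 = 181000 Pa.

ΔP ≈ 181000 Pa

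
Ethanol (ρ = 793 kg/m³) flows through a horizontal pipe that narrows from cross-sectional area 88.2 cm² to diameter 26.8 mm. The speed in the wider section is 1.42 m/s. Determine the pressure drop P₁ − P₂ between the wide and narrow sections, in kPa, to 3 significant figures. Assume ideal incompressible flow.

Continuity gives A₁v₁ = A₂v₂, so v₂ = (88.2 cm²)/(5.64 cm²) × 1.42 m/s = 22.2 m/s.
Bernoulli (h₁ = h₂): P₁ − P₂ = ½ρ(v₂² − v₁²).
P₁ − P₂ = ½·793·(22.2² − 1.42²) = ½·793·491 = 195000 Pa.

ΔP ≈ 195 kPa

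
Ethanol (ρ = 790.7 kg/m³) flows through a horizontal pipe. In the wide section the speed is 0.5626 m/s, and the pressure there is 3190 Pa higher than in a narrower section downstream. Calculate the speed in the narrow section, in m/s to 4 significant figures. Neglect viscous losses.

Horizontal Bernoulli: P₁ + ½ρv₁² = P₂ + ½ρv₂², so v₂² = v₁² + 2(P₁ − P₂)/ρ.
v₂ = √(0.5626² + 2·3190/790.7) = √(0.3165 + 8.069) = 2.896 m/s.

2.896 m/s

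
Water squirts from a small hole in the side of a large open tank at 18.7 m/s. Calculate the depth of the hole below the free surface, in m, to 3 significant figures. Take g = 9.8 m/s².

h = 17.8 m

For a small hole in a large open tank, ½v² = gh, giving h = v²/(2g).
h = 18.7²/(2·9.8) = 350/19.60 = 17.8 m.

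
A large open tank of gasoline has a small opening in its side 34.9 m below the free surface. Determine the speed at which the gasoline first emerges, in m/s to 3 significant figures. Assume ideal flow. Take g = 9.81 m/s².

v ≈ 26.2 m/s

Bernoulli from surface to hole (P equal, v_surface ≈ 0): v = √(2gh) = √(2×9.81×34.9) = 26.2 m/s.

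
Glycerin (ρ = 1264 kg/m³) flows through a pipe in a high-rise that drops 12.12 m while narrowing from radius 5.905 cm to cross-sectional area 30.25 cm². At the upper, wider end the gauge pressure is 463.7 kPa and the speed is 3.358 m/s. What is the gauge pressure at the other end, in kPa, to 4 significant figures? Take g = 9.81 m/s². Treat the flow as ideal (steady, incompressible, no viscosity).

By continuity, v₂ = v₁·A₁/A₂ = 3.358·(109.5/30.25) = 12.16 m/s.
Bernoulli: P₁ + ½ρv₁² + ρg h₁ = P₂ + ½ρv₂² + ρg h₂, so P₂ = P₁ + ½ρ(v₁² − v₂²) − ρg(h₂ − h₁).
P₂ = 463700 + ½·1264·(3.358² − 12.16²) − 1264·9.81·(−12.12) = 463700 + (-86330) − (-150300) = 527700 Pa.

527.7 kPa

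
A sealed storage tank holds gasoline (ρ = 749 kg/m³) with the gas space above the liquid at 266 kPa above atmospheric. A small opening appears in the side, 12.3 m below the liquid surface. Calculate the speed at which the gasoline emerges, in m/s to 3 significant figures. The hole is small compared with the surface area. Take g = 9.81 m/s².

Take point 1 at the surface (v₁ ≈ 0) and point 2 at the hole (at atmospheric pressure). Bernoulli: P₁ + ρg h = P_atm + ½ρv₂².
With P₁ − P_atm = 266000 Pa, v₂ = √(2gh + 2ΔP/ρ) = √(2·9.81·12.3 + 2·266000/749) = 30.8 m/s.

v ≈ 30.8 m/s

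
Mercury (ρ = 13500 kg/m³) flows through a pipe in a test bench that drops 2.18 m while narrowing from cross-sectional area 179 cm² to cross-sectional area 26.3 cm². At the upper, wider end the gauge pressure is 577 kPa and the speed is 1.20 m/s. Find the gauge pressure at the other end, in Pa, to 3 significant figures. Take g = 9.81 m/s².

425000 Pa

Continuity gives A₁v₁ = A₂v₂, so v₂ = (179 cm²)/(26.3 cm²) × 1.20 m/s = 8.17 m/s.
Applying Bernoulli between the two ends and solving for P₂: P₂ = P₁ + ½ρ(v₁² − v₂²) − ρgΔh.
P₂ = 577000 + ½·13500·(1.20² − 8.17²) − 13500·9.81·(−2.18) = 577000 + (-441000) − (-289000) = 425000 Pa.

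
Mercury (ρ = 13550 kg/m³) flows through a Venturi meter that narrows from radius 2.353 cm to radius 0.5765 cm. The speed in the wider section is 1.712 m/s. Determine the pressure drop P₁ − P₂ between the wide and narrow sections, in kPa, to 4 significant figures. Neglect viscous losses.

5491 kPa

The volume flow rate is constant, so v₂ = (A₁/A₂)v₁ = (17.39/1.044)·1.712 = 28.52 m/s.
Bernoulli (h₁ = h₂): P₁ − P₂ = ½ρ(v₂² − v₁²).
P₁ − P₂ = ½·13550·(28.52² − 1.712²) = ½·13550·810.5 = 5491000 Pa.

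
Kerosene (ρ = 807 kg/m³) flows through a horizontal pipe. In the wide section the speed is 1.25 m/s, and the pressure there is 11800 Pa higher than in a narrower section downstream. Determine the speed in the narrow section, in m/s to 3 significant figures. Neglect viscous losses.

Along the level pipe P + ½ρv² is conserved, hence v₂² = v₁² + 2(P₁ − P₂)/ρ.
v₂ = √(1.25² + 2·11800/807) = √(1.56 + 29.2) = 5.55 m/s.

v₂ ≈ 5.55 m/s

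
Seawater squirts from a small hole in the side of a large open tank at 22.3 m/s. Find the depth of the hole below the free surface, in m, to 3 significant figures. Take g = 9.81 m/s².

h ≈ 25.3 m

Inverting v = √(2gh) gives h = v² / 2g.
h = 22.3²/(2·9.81) = 497/19.62 = 25.3 m.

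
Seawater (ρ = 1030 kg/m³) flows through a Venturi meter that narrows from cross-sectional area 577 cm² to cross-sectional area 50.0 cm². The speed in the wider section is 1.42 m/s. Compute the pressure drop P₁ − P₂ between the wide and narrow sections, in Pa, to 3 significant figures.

ΔP = 137000 Pa

By continuity, v₂ = v₁·A₁/A₂ = 1.42·(577/50.0) = 16.4 m/s.
Bernoulli (h₁ = h₂): P₁ − P₂ = ½ρ(v₂² − v₁²).
P₁ − P₂ = ½·1030·(16.4² − 1.42²) = ½·1030·267 = 137000 Pa.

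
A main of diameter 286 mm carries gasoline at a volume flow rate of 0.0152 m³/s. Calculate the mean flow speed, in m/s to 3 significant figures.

Q = 0.0152 m³/s = 0.0152 m³/s.
v = Q/A = 0.0152 / 0.0642 = 0.237 m/s.

v = 0.237 m/s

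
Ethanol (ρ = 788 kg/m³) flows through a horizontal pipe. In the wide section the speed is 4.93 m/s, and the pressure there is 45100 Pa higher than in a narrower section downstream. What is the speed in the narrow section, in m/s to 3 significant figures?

v₂ ≈ 11.8 m/s

With h₁ = h₂, rearranging Bernoulli gives v₂ = √(v₁² + 2ΔP/ρ).
v₂ = √(4.93² + 2·45100/788) = √(24.3 + 114) = 11.8 m/s.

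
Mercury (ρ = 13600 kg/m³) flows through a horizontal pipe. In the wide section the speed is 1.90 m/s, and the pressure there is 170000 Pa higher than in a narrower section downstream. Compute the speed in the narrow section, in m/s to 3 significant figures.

Horizontal Bernoulli: P₁ + ½ρv₁² = P₂ + ½ρv₂², so v₂² = v₁² + 2(P₁ − P₂)/ρ.
v₂ = √(1.90² + 2·170000/13600) = √(3.61 + 25.0) = 5.35 m/s.

v₂ ≈ 5.35 m/s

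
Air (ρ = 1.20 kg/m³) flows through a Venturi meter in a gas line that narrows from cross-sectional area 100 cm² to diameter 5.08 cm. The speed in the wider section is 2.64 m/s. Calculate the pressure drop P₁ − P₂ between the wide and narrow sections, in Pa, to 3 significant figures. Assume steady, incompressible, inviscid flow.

Continuity gives A₁v₁ = A₂v₂, so v₂ = (100 cm²)/(20.3 cm²) × 2.64 m/s = 13.0 m/s.
The pipe is horizontal, so Bernoulli reduces to P₁ + ½ρv₁² = P₂ + ½ρv₂².
P₁ − P₂ = ½·1.20·(13.0² − 2.64²) = ½·1.20·163 = 97.6 Pa.

97.6 Pa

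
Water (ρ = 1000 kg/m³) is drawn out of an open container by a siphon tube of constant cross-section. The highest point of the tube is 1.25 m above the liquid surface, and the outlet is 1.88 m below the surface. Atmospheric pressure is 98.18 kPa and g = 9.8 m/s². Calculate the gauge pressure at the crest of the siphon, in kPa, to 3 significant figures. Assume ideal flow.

P_gauge = -30.7 kPa

From the surface to the outlet (both open to atmosphere, surface at rest): v = √(2g·h_out) = √(2·9.8·1.88) = 6.07 m/s.
Continuity keeps v the same throughout the tube; from surface to crest, P_atm + 0 = P_top + ½ρv² + ρg·h_top.
P_top = 98180 − ½·1000·6.07² − 1000·9.8·1.25 = 67500 Pa. So P_gauge = P_top − P_atm = -30700 Pa.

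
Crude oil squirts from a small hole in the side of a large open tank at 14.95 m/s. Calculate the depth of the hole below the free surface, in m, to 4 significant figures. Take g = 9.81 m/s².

For a small hole in a large open tank, ½v² = gh, giving h = v²/(2g).
h = 14.95²/(2·9.81) = 223.5/19.62 = 11.39 m.

h = 11.39 m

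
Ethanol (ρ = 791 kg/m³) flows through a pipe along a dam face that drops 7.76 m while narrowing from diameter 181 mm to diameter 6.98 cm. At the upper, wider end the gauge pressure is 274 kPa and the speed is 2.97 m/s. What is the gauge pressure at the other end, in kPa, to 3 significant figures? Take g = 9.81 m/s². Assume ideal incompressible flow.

P₂ = 180 kPa

The volume flow rate is constant, so v₂ = (A₁/A₂)v₁ = (257/38.3)·2.97 = 20.0 m/s.
Energy conservation along the streamline gives P₂ = P₁ − ½ρ(v₂² − v₁²) − ρg(h₂ − h₁).
P₂ = 274000 + ½·791·(2.97² − 20.0²) − 791·9.81·(−7.76) = 274000 + (-154000) − (-60200) = 180000 Pa.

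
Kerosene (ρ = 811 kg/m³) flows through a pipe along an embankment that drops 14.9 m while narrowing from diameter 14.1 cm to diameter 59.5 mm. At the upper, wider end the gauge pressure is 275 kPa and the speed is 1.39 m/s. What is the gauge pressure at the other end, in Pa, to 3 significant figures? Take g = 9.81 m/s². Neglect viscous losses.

P₂ ≈ 370000 Pa

The volume flow rate is constant, so v₂ = (A₁/A₂)v₁ = (156/27.8)·1.39 = 7.81 m/s.
Bernoulli: P₁ + ½ρv₁² + ρg h₁ = P₂ + ½ρv₂² + ρg h₂, so P₂ = P₁ + ½ρ(v₁² − v₂²) − ρg(h₂ − h₁).
P₂ = 275000 + ½·811·(1.39² − 7.81²) − 811·9.81·(−14.9) = 275000 + (-23900) − (-119000) = 370000 Pa.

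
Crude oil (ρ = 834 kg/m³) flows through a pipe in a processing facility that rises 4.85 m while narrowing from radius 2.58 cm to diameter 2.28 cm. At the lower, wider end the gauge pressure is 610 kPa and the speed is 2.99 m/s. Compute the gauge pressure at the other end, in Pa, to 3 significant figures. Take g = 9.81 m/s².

Continuity gives A₁v₁ = A₂v₂, so v₂ = (20.9 cm²)/(4.08 cm²) × 2.99 m/s = 15.3 m/s.
Applying Bernoulli between the two ends and solving for P₂: P₂ = P₁ + ½ρ(v₁² − v₂²) − ρgΔh.
P₂ = 610000 + ½·834·(2.99² − 15.3²) − 834·9.81·(+4.85) = 610000 + (-94100) − (39700) = 476000 Pa.

P₂ = 476000 Pa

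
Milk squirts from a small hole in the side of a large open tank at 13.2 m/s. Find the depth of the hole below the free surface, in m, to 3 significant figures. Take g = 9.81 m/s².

8.88 m

For a small hole in a large open tank, ½v² = gh, giving h = v²/(2g).
h = 13.2²/(2·9.81) = 174/19.62 = 8.88 m.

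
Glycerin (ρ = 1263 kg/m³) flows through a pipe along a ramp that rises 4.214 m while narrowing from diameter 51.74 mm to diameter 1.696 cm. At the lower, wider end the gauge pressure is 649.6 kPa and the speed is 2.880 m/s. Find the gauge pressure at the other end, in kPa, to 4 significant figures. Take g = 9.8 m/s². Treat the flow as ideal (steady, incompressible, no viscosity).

By continuity, v₂ = v₁·A₁/A₂ = 2.880·(21.03/2.259) = 26.80 m/s.
Bernoulli: P₁ + ½ρv₁² + ρg h₁ = P₂ + ½ρv₂² + ρg h₂, so P₂ = P₁ + ½ρ(v₁² − v₂²) − ρg(h₂ − h₁).
P₂ = 649600 + ½·1263·(2.880² − 26.80²) − 1263·9.8·(+4.214) = 649600 + (-448500) − (52160) = 149000 Pa.

P₂ ≈ 149.0 kPa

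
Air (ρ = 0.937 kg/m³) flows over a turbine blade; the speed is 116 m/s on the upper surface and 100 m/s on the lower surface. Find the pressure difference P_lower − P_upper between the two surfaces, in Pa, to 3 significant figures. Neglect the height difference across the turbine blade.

ΔP ≈ 1620 Pa

The pressure is lower where the speed is higher: ΔP = ½ρ(v_up² − v_low²).
ΔP = ½·0.937·(116² − 100²) = 1620 Pa.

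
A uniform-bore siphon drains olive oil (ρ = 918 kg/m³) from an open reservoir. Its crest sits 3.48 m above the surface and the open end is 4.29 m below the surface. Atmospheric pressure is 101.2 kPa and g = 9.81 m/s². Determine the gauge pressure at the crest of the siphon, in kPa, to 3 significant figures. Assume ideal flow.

-70.0 kPa

The outlet speed comes from Torricelli: v = √(2g·4.29) = 9.17 m/s.
The bore is uniform, so the speed at the crest is the same v. Bernoulli surface→crest: P_atm = P_top + ½ρv² + ρg·h_top.
P_top = 101200 − ½·918·9.17² − 918·9.81·3.48 = 31200 Pa. So P_gauge = P_top − P_atm = -70000 Pa.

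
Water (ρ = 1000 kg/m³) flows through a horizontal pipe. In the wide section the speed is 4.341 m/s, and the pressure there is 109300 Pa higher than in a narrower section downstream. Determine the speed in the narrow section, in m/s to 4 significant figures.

v₂ = 15.41 m/s

With h₁ = h₂, rearranging Bernoulli gives v₂ = √(v₁² + 2ΔP/ρ).
v₂ = √(4.341² + 2·109300/1000) = √(18.84 + 218.6) = 15.41 m/s.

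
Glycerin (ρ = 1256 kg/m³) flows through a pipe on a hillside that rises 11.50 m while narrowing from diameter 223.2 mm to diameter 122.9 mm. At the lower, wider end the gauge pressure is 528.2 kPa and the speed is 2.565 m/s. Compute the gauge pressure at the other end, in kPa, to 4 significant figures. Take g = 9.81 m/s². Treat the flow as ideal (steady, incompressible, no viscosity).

Mass conservation (A₁v₁ = A₂v₂) gives v₂ = 2.565 × 391.3/118.6 = 8.460 m/s.
Bernoulli: P₁ + ½ρv₁² + ρg h₁ = P₂ + ½ρv₂² + ρg h₂, so P₂ = P₁ + ½ρ(v₁² − v₂²) − ρg(h₂ − h₁).
P₂ = 528200 + ½·1256·(2.565² − 8.460²) − 1256·9.81·(+11.50) = 528200 + (-40820) − (141700) = 345700 Pa.

P₂ ≈ 345.7 kPa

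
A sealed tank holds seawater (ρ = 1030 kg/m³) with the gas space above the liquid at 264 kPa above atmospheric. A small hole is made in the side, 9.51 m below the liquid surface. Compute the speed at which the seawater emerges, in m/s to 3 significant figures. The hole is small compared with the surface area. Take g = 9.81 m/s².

Take point 1 at the surface (v₁ ≈ 0) and point 2 at the hole (at atmospheric pressure). Bernoulli: P₁ + ρg h = P_atm + ½ρv₂².
With P₁ − P_atm = 264000 Pa, v₂ = √(2gh + 2ΔP/ρ) = √(2·9.81·9.51 + 2·264000/1030) = 26.4 m/s.

v ≈ 26.4 m/s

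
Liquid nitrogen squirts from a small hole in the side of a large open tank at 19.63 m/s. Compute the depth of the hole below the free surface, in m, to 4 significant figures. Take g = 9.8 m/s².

Inverting v = √(2gh) gives h = v² / 2g.
h = 19.63²/(2·9.8) = 385.3/19.60 = 19.66 m.

19.66 m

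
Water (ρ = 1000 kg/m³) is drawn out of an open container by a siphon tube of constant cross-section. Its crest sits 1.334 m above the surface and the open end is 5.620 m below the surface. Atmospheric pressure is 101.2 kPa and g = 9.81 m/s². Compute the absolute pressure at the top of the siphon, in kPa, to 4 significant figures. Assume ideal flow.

32.98 kPa

The outlet speed comes from Torricelli: v = √(2g·5.620) = 10.50 m/s.
With constant cross-section the crest speed equals v; applying Bernoulli from the surface up to the crest, P_top = P_atm − ½ρv² − ρg·h_top.
P_top = 101200 − ½·1000·10.50² − 1000·9.81·1.334 = 32980 Pa.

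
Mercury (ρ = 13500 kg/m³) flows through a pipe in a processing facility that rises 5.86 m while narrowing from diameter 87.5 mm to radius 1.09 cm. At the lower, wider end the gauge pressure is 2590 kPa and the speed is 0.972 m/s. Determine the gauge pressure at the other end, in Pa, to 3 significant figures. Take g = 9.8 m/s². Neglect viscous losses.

Mass conservation (A₁v₁ = A₂v₂) gives v₂ = 0.972 × 60.1/3.73 = 15.7 m/s.
Energy conservation along the streamline gives P₂ = P₁ − ½ρ(v₂² − v₁²) − ρg(h₂ − h₁).
P₂ = 2590000 + ½·13500·(0.972² − 15.7²) − 13500·9.8·(+5.86) = 2590000 + (-1650000) − (775000) = 166000 Pa.

166000 Pa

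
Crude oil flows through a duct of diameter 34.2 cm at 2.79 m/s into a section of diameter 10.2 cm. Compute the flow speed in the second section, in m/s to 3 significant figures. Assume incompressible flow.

31.4 m/s

The volume flow rate is constant, so v₂ = (A₁/A₂)v₁ = (919/81.7)·2.79 = 31.4 m/s.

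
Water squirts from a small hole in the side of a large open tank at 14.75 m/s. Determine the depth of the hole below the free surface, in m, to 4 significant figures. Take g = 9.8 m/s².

h = 11.10 m

Torricelli: v = √(2gh), so h = v²/(2g).
h = 14.75²/(2·9.8) = 217.6/19.60 = 11.10 m.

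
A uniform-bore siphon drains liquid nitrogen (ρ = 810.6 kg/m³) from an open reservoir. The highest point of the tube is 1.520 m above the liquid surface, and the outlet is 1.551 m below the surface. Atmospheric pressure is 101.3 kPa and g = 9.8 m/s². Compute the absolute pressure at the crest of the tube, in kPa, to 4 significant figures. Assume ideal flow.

P_top = 76.90 kPa

Bernoulli surface→outlet gives ½v² = g·h_out, so v = √(2·9.8·1.551) = 5.514 m/s.
The bore is uniform, so the speed at the crest is the same v. Bernoulli surface→crest: P_atm = P_top + ½ρv² + ρg·h_top.
P_top = 101300 − ½·810.6·5.514² − 810.6·9.8·1.520 = 76900 Pa.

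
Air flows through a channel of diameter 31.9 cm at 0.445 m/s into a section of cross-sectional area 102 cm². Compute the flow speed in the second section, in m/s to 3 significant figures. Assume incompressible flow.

v₂ ≈ 3.49 m/s

The volume flow rate is constant, so v₂ = (A₁/A₂)v₁ = (799/102)·0.445 = 3.49 m/s.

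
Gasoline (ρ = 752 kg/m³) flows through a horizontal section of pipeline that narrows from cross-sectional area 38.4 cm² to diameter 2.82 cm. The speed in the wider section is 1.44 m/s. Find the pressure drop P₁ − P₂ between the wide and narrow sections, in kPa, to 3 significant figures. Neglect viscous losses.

ΔP ≈ 28.7 kPa

Mass conservation (A₁v₁ = A₂v₂) gives v₂ = 1.44 × 38.4/6.25 = 8.85 m/s.
Along the horizontal streamline, P + ½ρv² is constant.
P₁ − P₂ = ½·752·(8.85² − 1.44²) = ½·752·76.3 = 28700 Pa.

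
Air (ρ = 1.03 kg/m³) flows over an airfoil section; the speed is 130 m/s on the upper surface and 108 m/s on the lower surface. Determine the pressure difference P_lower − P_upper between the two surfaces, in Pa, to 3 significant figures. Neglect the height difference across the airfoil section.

ΔP ≈ 2700 Pa

The pressure is lower where the speed is higher: ΔP = ½ρ(v_up² − v_low²).
ΔP = ½·1.03·(130² − 108²) = 2700 Pa.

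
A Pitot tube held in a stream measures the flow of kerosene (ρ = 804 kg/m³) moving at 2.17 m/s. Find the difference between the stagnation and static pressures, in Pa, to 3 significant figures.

Bernoulli between the free stream and the stagnation point: ½ρv² = P_stag − P_static.
ΔP = ½·804·2.17² = 1890 Pa.

ΔP ≈ 1890 Pa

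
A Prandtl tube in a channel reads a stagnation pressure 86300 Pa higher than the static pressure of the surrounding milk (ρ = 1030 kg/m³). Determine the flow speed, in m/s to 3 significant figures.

Bernoulli between the free stream and the stagnation point: ½ρv² = P_stag − P_static.
v = √(2ΔP/ρ) = √(2·86300/1030) = 12.9 m/s.

12.9 m/s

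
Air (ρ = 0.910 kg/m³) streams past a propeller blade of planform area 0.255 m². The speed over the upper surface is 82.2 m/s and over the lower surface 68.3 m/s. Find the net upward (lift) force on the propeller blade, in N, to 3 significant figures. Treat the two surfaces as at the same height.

From P + ½ρv² = const at equal height, P_low − P_up = ½ρ(v_up² − v_low²).
ΔP = ½·0.910·(82.2² − 68.3²) = 952 Pa.
Lift = ΔP · A = 952 × 0.255 = 243 N.

F ≈ 243 N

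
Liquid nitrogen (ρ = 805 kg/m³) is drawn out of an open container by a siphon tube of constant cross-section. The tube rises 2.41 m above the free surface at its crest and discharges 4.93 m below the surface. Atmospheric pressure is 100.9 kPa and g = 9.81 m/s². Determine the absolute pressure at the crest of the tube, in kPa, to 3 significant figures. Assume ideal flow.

From the surface to the outlet (both open to atmosphere, surface at rest): v = √(2g·h_out) = √(2·9.81·4.93) = 9.83 m/s.
Continuity keeps v the same throughout the tube; from surface to crest, P_atm + 0 = P_top + ½ρv² + ρg·h_top.
P_top = 100900 − ½·805·9.83² − 805·9.81·2.41 = 42900 Pa.

P_top ≈ 42.9 kPa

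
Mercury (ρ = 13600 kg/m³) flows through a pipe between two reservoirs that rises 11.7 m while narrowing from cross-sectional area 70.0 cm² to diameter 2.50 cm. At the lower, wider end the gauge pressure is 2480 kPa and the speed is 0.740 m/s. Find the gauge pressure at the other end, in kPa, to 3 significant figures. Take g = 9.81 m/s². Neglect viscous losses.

Continuity gives A₁v₁ = A₂v₂, so v₂ = (70.0 cm²)/(4.91 cm²) × 0.740 m/s = 10.6 m/s.
Energy conservation along the streamline gives P₂ = P₁ − ½ρ(v₂² − v₁²) − ρg(h₂ − h₁).
P₂ = 2480000 + ½·13600·(0.740² − 10.6²) − 13600·9.81·(+11.7) = 2480000 + (-754000) − (1560000) = 166000 Pa.

P₂ ≈ 166 kPa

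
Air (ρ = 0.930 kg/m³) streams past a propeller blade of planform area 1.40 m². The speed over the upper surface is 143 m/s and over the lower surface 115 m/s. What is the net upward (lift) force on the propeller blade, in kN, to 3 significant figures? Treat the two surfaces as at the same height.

4.70 kN

From P + ½ρv² = const at equal height, P_low − P_up = ½ρ(v_up² − v_low²).
ΔP = ½·0.930·(143² − 115²) = 3360 Pa.
Lift = ΔP · A = 3360 × 1.40 = 4700 N.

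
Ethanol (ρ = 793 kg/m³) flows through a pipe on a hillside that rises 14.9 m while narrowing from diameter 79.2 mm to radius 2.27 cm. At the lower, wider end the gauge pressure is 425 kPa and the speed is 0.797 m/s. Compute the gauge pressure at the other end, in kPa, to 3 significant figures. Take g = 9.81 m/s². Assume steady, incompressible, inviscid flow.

By continuity, v₂ = v₁·A₁/A₂ = 0.797·(49.3/16.2) = 2.43 m/s.
Bernoulli: P₁ + ½ρv₁² + ρg h₁ = P₂ + ½ρv₂² + ρg h₂, so P₂ = P₁ + ½ρ(v₁² − v₂²) − ρg(h₂ − h₁).
P₂ = 425000 + ½·793·(0.797² − 2.43²) − 793·9.81·(+14.9) = 425000 + (-2080) − (116000) = 307000 Pa.

P₂ ≈ 307 kPa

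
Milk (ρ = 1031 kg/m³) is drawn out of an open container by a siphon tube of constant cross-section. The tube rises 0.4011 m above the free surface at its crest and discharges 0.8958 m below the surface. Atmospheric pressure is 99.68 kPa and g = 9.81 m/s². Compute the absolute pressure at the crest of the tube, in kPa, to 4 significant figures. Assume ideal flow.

From the surface to the outlet (both open to atmosphere, surface at rest): v = √(2g·h_out) = √(2·9.81·0.8958) = 4.192 m/s.
The bore is uniform, so the speed at the crest is the same v. Bernoulli surface→crest: P_atm = P_top + ½ρv² + ρg·h_top.
P_top = 99680 − ½·1031·4.192² − 1031·9.81·0.4011 = 86560 Pa.

86.56 kPa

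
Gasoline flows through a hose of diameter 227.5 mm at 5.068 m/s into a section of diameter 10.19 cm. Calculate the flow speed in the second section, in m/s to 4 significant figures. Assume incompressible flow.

Mass conservation (A₁v₁ = A₂v₂) gives v₂ = 5.068 × 406.5/81.55 = 25.26 m/s.

25.26 m/s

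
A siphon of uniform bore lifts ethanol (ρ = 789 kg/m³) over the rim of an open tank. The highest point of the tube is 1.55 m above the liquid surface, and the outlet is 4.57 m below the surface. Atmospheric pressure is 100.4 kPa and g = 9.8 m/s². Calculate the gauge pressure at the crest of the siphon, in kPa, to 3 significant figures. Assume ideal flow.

The outlet speed comes from Torricelli: v = √(2g·4.57) = 9.46 m/s.
With constant cross-section the crest speed equals v; applying Bernoulli from the surface up to the crest, P_top = P_atm − ½ρv² − ρg·h_top.
P_top = 100400 − ½·789·9.46² − 789·9.8·1.55 = 53100 Pa. So P_gauge = P_top − P_atm = -47300 Pa.

-47.3 kPa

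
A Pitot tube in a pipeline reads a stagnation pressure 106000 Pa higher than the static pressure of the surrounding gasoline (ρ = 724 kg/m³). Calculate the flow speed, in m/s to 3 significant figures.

At the stagnation point the flow is brought to rest, so Bernoulli gives P_stag − P_static = ½ρv².
v = √(2ΔP/ρ) = √(2·106000/724) = 17.1 m/s.

v ≈ 17.1 m/s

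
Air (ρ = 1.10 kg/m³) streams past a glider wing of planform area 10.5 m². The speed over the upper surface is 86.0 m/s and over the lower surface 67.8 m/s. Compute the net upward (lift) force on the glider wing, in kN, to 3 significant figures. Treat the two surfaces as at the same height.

With equal heights on the two surfaces, Bernoulli gives P_lower − P_upper = ½ρ(v_upper² − v_lower²).
ΔP = ½·1.10·(86.0² − 67.8²) = 1540 Pa.
Lift = ΔP · A = 1540 × 10.5 = 16200 N.

F = 16.2 kN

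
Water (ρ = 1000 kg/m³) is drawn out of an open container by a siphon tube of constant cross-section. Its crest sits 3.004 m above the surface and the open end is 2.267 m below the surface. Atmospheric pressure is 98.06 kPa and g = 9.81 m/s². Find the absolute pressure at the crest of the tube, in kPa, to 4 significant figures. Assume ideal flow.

P_top = 46.35 kPa

From the surface to the outlet (both open to atmosphere, surface at rest): v = √(2g·h_out) = √(2·9.81·2.267) = 6.669 m/s.
The bore is uniform, so the speed at the crest is the same v. Bernoulli surface→crest: P_atm = P_top + ½ρv² + ρg·h_top.
P_top = 98060 − ½·1000·6.669² − 1000·9.81·3.004 = 46350 Pa.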